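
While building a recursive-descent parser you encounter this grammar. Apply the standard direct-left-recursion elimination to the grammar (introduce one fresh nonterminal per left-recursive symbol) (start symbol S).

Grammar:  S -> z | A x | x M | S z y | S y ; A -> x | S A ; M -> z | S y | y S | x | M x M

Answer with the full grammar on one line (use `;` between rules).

Directly left-recursive nonterminals: S, M.
For S: α = {z y, y}, β = {z, A x, x M}. Rewrite as S → β S' and S' → α S' | ε.
For M: α = {x M}, β = {z, S y, y S, x}. Rewrite as M → β M' and M' → α M' | ε.

S -> z S' | A x S' | x M S'; A -> x | S A; M -> z M' | S y M' | y S M' | x M'; S' -> z y S' | y S' | ε; M' -> x M M' | ε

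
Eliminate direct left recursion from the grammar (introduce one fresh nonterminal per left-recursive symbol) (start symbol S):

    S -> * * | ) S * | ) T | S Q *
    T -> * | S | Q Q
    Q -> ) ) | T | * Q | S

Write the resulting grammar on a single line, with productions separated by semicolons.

S -> * * S' | ) S * S' | ) T S'; T -> * | S | Q Q; Q -> ) ) | T | * Q | S; S' -> Q * S' | ε

Left recursion appears on S.
For S: α = {Q *}, β = {* *, ) S *, ) T}. Rewrite as S → β S' and S' → α S' | ε.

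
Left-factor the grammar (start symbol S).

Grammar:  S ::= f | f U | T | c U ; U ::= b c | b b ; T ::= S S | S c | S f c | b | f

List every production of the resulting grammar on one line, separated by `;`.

S ::= T | c U | f S'; U ::= b U'; T ::= b | f | S T'; S' ::= eps | U; U' ::= c | b; T' ::= S | c | f c

S has alternatives sharing prefix 'f': factor to S → f S' with S' → ε | U.
U has alternatives sharing prefix 'b': factor to U → b U' with U' → c | b.
T has alternatives sharing prefix 'S': factor to T → S T' with T' → S | c | f c.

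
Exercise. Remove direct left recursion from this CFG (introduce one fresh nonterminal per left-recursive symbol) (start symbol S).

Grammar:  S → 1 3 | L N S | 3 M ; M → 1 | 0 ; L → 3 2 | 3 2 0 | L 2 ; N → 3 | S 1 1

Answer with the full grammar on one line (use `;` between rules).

S → 1 3 | L N S | 3 M; M → 1 | 0; L → 3 2 L' | 3 2 0 L'; N → 3 | S 1 1; L' → 2 L' | epsilon

Left recursion appears on L.
For L: α = {2}, β = {3 2, 3 2 0}. Rewrite as L → β L' and L' → α L' | ε.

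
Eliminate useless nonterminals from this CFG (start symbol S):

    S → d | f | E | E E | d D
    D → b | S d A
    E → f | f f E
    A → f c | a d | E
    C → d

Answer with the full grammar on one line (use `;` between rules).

Generating nonterminals: {A, C, D, E, S}.
Reachable from S after that: {A, D, E, S}.
Removed useless symbols: {C} and every production mentioning them.

S → d | f | E | E E | d D; D → b | S d A; E → f | f f E; A → f c | a d | E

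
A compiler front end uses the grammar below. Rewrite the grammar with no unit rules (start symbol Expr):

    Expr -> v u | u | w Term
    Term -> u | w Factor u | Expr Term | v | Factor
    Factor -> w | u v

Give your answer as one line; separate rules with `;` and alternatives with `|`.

Expr -> v u | u | w Term; Term -> u | w Factor u | Expr Term | v | w | u v; Factor -> w | u v

Unit pairs: Term ⇒* {Factor}.
For each unit pair (A, B), copy every non-unit production of B to A, then drop all unit productions.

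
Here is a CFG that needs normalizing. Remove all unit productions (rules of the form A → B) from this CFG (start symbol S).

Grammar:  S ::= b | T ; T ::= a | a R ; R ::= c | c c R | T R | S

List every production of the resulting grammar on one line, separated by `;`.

S ::= b | a | a R; T ::= a | a R; R ::= b | c | c c R | T R | a | a R

Unit pairs: R ⇒* {S, T}; S ⇒* {T}.
For each unit pair (A, B), copy every non-unit production of B to A, then drop all unit productions.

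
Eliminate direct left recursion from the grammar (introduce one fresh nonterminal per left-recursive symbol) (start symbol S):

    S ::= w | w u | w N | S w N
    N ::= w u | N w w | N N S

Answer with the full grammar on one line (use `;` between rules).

Left recursion appears on S, N.
For S: α = {w N}, β = {w, w u, w N}. Rewrite as S → β S' and S' → α S' | ε.
For N: α = {w w, N S}, β = {w u}. Rewrite as N → β N' and N' → α N' | ε.

S ::= w S' | w u S' | w N S'; N ::= w u N'; S' ::= w N S' | eps; N' ::= w w N' | N S N' | eps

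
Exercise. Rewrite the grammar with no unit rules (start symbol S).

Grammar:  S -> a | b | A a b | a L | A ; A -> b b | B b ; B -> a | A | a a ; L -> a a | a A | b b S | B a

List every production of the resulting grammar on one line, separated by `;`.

S -> a | b | A a b | a L | b b | B b; A -> b b | B b; B -> a | a a | b b | B b; L -> a a | a A | b b S | B a

Unit pairs: B ⇒* {A}; S ⇒* {A}.
Replace each nonterminal's rules with the union of the non-unit rules of every nonterminal it unit-derives.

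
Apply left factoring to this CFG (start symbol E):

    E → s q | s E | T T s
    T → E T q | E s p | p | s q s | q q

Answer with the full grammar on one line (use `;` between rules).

E → T T s | s E'; T → p | s q s | q q | E T'; E' → q | E; T' → T q | s p

E has alternatives sharing prefix 's': factor to E → s E' with E' → q | E.
T has alternatives sharing prefix 'E': factor to T → E T' with T' → T q | s p.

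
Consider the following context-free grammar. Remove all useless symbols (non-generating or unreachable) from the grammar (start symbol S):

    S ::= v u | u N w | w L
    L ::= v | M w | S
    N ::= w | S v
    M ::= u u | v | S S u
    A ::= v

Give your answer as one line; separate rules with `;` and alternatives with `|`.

S ::= v u | u N w | w L; L ::= v | M w | S; N ::= w | S v; M ::= u u | v | S S u

Generating nonterminals: {A, L, M, N, S}.
Reachable from S after that: {L, M, N, S}.
Removed useless symbols: {A} and every production mentioning them.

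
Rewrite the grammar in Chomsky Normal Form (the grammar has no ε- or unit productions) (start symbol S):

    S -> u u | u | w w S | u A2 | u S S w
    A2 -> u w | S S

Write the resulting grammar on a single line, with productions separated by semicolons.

Introduce a nonterminal for each terminal appearing in a rule of length ≥ 2: X1 → u, X2 → w.
Binarize each right-hand side of length ≥ 3 by chaining fresh nonterminals (Y1, Y2, …): affected rules were S → X2 X2 S; S → X1 S S X2.

S -> X1 X1 | u | X2 Y1 | X1 A2 | X1 Y2; A2 -> X1 X2 | S S; X1 -> u; X2 -> w; Y1 -> X2 S; Y2 -> S Y3; Y3 -> S X2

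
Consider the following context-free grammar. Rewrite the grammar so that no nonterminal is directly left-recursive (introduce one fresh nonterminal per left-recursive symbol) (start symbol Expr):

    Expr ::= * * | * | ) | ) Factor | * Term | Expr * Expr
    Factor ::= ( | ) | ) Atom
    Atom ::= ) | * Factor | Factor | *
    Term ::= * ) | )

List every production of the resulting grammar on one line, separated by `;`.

Left recursion appears on Expr.
For Expr: α = {* Expr}, β = {* *, *, ), ) Factor, * Term}. Rewrite as Expr → β Expr1 and Expr1 → α Expr1 | ε.

Expr ::= * * Expr1 | * Expr1 | ) Expr1 | ) Factor Expr1 | * Term Expr1; Factor ::= ( | ) | ) Atom; Atom ::= ) | * Factor | Factor | *; Term ::= * ) | ); Expr1 ::= * Expr Expr1 | ε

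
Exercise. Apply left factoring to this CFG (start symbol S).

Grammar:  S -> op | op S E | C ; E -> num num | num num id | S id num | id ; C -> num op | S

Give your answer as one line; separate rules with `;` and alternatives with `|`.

S has alternatives sharing prefix 'op': factor to S → op S' with S' → ε | S E.
E has alternatives sharing prefix 'num num': factor to E → num num E' with E' → ε | id.

S -> C | op S'; E -> S id num | id | num num E'; C -> num op | S; S' -> eps | S E; E' -> eps | id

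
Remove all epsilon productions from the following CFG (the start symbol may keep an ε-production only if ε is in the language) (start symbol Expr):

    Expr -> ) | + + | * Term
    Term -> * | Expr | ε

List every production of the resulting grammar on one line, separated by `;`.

Nullable set = {Term}.
ε ∉ L(G), so no ε-production is kept.
Expand every rule over subsets of its nullable positions: Expr → * Term gives * Term | *.

Expr -> ) | + + | * Term | *; Term -> * | Expr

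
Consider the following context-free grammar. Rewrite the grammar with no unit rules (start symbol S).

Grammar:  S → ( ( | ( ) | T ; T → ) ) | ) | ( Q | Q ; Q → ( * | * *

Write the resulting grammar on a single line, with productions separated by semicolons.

Unit pairs: S ⇒* {Q, T}; T ⇒* {Q}.
For each unit pair (A, B), copy every non-unit production of B to A, then drop all unit productions.

S → ( ( | ( ) | ( * | * * | ) ) | ) | ( Q; T → ( * | * * | ) ) | ) | ( Q; Q → ( * | * *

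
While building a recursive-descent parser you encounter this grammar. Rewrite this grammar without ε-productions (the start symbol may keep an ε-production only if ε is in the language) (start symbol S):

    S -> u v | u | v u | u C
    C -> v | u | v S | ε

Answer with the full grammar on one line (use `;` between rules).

S -> u v | u | v u | u C; C -> v | u | v S

Nullable nonterminals: {C}.
ε ∉ L(G), so no ε-production is kept.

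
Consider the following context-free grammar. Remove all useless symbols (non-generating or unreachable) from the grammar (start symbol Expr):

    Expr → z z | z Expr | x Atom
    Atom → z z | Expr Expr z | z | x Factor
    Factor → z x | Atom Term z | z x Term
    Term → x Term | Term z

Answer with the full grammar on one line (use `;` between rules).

Expr → z z | z Expr | x Atom; Atom → z z | Expr Expr z | z | x Factor; Factor → z x

Generating nonterminals: {Atom, Expr, Factor}.
Reachable from Expr after that: {Atom, Expr, Factor}.
Removed useless symbols: {Term} and every production mentioning them.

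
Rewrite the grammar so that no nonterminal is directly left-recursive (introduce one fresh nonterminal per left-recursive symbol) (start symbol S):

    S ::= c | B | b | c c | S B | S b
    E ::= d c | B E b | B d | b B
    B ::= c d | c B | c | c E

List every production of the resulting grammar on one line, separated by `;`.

S ::= c S' | B S' | b S' | c c S'; E ::= d c | B E b | B d | b B; B ::= c d | c B | c | c E; S' ::= B S' | b S' | ε

Directly left-recursive nonterminal: S.
For S: α = {B, b}, β = {c, B, b, c c}. Rewrite as S → β S' and S' → α S' | ε.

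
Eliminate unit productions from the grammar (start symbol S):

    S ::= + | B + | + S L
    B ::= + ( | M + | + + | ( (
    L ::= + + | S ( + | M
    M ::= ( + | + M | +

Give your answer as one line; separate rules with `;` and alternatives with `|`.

S ::= + | B + | + S L; B ::= + ( | M + | + + | ( (; L ::= + + | S ( + | ( + | + M | +; M ::= ( + | + M | +

Unit pairs: L ⇒* {M}.
For each unit pair (A, B), copy every non-unit production of B to A, then drop all unit productions.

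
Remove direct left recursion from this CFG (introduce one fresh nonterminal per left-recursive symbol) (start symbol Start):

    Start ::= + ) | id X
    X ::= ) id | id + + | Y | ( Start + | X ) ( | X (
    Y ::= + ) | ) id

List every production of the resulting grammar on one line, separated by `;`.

Start ::= + ) | id X; X ::= ) id X1 | id + + X1 | Y X1 | ( Start + X1; Y ::= + ) | ) id; X1 ::= ) ( X1 | ( X1 | ε

Left recursion appears on X.
For X: α = {) (, (}, β = {) id, id + +, Y, ( Start +}. Rewrite as X → β X1 and X1 → α X1 | ε.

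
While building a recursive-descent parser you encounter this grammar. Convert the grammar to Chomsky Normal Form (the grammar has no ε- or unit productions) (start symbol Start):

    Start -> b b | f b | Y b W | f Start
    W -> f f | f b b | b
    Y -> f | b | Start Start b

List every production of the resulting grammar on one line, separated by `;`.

Introduce a nonterminal for each terminal appearing in a rule of length ≥ 2: X1 → b, X2 → f.
Binarize each right-hand side of length ≥ 3 by chaining fresh nonterminals (Y1, Y2, …): affected rules were Start → Y X1 W; W → X2 X1 X1; Y → Start Start X1.

Start -> X1 X1 | X2 X1 | Y Y1 | X2 Start; W -> X2 X2 | X2 Y2 | b; Y -> f | b | Start Y3; X1 -> b; X2 -> f; Y1 -> X1 W; Y2 -> X1 X1; Y3 -> Start X1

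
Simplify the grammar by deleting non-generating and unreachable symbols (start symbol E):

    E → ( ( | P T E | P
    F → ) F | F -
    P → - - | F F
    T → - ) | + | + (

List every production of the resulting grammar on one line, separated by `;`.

E → ( ( | P T E | P; P → - -; T → - ) | + | + (

Generating nonterminals: {E, P, T}.
Reachable from E after that: {E, P, T}.
Removed useless symbols: {F} and every production mentioning them.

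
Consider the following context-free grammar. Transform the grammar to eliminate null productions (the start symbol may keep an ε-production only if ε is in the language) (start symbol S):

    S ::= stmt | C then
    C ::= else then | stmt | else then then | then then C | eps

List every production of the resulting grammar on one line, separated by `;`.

S ::= stmt | C then | then; C ::= else then | stmt | else then then | then then C | then then

Nullable set = {C}.
ε ∉ L(G), so no ε-production is kept.
For each production, add variants omitting each subset of nullable occurrences: S → C then gives C then | then. C → then then C gives then then C | then then.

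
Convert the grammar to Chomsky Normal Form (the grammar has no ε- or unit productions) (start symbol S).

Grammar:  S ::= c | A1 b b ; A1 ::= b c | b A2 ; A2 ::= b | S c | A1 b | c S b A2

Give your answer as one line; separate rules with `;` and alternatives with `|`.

S ::= c | A1 Y1; A1 ::= X1 X2 | X1 A2; A2 ::= b | S X2 | A1 X1 | X2 Y2; X1 ::= b; X2 ::= c; Y1 ::= X1 X1; Y2 ::= S Y3; Y3 ::= X1 A2

Introduce a nonterminal for each terminal appearing in a rule of length ≥ 2: X1 → b, X2 → c.
Binarize each right-hand side of length ≥ 3 by chaining fresh nonterminals (Y1, Y2, …): affected rules were S → A1 X1 X1; A2 → X2 S X1 A2.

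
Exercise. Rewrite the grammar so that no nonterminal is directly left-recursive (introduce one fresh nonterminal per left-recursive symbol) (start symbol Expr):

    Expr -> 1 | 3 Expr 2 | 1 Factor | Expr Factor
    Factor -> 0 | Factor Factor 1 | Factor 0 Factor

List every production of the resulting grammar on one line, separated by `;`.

Expr, Factor are directly left-recursive.
For Expr: α = {Factor}, β = {1, 3 Expr 2, 1 Factor}. Rewrite as Expr → β Expr1 and Expr1 → α Expr1 | ε.
For Factor: α = {Factor 1, 0 Factor}, β = {0}. Rewrite as Factor → β Factor1 and Factor1 → α Factor1 | ε.

Expr -> 1 Expr1 | 3 Expr 2 Expr1 | 1 Factor Expr1; Factor -> 0 Factor1; Expr1 -> Factor Expr1 | ε; Factor1 -> Factor 1 Factor1 | 0 Factor Factor1 | ε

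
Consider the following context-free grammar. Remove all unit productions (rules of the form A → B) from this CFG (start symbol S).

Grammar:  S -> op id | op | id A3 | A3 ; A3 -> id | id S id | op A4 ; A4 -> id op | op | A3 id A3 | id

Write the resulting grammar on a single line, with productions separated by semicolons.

S -> op id | op | id A3 | id | id S id | op A4; A3 -> id | id S id | op A4; A4 -> id op | op | A3 id A3 | id

Unit pairs: S ⇒* {A3}.
For every A with A ⇒* B via unit rules, add B's non-unit alternatives to A; then delete every rule of the form X → Y.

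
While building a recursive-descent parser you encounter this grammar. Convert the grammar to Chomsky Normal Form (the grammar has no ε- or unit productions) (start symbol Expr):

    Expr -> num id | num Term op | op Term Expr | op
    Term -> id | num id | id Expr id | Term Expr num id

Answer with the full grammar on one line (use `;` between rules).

Expr -> X1 X2 | X1 Y1 | X3 Y2 | op; Term -> id | X1 X2 | X2 Y3 | Term Y4; X1 -> num; X2 -> id; X3 -> op; Y1 -> Term X3; Y2 -> Term Expr; Y3 -> Expr X2; Y4 -> Expr Y5; Y5 -> X1 X2

Introduce a nonterminal for each terminal appearing in a rule of length ≥ 2: X1 → num, X2 → id, X3 → op.
Binarize each right-hand side of length ≥ 3 by chaining fresh nonterminals (Y1, Y2, …): affected rules were Expr → X1 Term X3; Expr → X3 Term Expr; Term → X2 Expr X2; Term → Term Expr X1 X2.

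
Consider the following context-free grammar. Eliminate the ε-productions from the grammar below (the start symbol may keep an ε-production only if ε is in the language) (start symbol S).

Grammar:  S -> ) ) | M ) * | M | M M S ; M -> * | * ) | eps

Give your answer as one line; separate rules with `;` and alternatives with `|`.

Nullable nonterminals: {M, S}.
ε ∈ L(G) since S is nullable, so keep S → ε.
For each production, add variants omitting each subset of nullable occurrences: S → M ) * gives M ) * | ) *. S → M M S gives M M S | M M | M S.

S -> ) ) | M ) * | ) * | M | M M S | M M | M S | ε; M -> * | * )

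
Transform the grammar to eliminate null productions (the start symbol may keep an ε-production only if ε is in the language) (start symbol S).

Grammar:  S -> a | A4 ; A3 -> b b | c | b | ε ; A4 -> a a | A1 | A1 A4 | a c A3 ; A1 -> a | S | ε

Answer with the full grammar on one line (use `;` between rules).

S -> a | A4 | ε; A3 -> b b | c | b; A4 -> a a | A1 | A1 A4 | a c A3 | a c; A1 -> a | S

Nullable nonterminals: {A1, A3, A4, S}.
ε ∈ L(G) since S is nullable, so keep S → ε.
For each production, add variants omitting each subset of nullable occurrences: A4 → a c A3 gives a c A3 | a c.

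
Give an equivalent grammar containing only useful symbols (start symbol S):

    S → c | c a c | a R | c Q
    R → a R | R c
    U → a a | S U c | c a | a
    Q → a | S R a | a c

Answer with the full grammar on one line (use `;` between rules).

S → c | c a c | c Q; Q → a | a c

Generating nonterminals: {Q, S, U}.
Reachable from S after that: {Q, S}.
Removed useless symbols: {R, U} and every production mentioning them.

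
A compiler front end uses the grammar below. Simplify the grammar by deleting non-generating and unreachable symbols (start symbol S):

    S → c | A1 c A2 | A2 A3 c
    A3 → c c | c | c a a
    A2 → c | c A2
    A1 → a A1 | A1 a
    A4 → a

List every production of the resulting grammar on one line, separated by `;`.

Generating nonterminals: {A2, A3, A4, S}.
Reachable from S after that: {A2, A3, S}.
Removed useless symbols: {A1, A4} and every production mentioning them.

S → c | A2 A3 c; A3 → c c | c | c a a; A2 → c | c A2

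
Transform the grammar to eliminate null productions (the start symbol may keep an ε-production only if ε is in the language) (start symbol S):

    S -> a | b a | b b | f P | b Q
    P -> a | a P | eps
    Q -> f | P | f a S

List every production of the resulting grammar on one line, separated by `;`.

S -> a | b a | b b | f P | f | b Q | b; P -> a | a P; Q -> f | P | f a S

The nullable symbols are {P, Q}.
ε ∉ L(G), so no ε-production is kept.
Add the nullable-subset variants: S → f P gives f P | f. S → b Q gives b Q | b.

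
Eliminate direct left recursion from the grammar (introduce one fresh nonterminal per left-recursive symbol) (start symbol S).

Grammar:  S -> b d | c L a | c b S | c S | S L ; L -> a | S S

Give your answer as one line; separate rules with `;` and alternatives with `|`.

S is directly left-recursive.
For S: α = {L}, β = {b d, c L a, c b S, c S}. Rewrite as S → β S' and S' → α S' | ε.

S -> b d S' | c L a S' | c b S S' | c S S'; L -> a | S S; S' -> L S' | epsilon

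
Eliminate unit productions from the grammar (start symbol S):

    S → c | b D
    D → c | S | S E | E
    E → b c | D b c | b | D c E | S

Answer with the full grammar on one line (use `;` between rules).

S → c | b D; D → c | b D | b c | D b c | b | D c E | S E; E → b c | D b c | b | D c E | c | b D

Unit pairs: D ⇒* {E, S}; E ⇒* {S}.
For each unit pair (A, B), copy every non-unit production of B to A, then drop all unit productions.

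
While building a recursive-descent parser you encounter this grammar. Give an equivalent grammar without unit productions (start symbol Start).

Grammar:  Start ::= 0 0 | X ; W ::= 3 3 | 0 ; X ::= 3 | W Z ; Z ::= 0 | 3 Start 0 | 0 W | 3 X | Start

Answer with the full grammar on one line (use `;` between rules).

Unit pairs: Start ⇒* {X}; Z ⇒* {Start, X}.
For each unit pair (A, B), copy every non-unit production of B to A, then drop all unit productions.

Start ::= 0 0 | 3 | W Z; W ::= 3 3 | 0; X ::= 3 | W Z; Z ::= 0 | 3 Start 0 | 0 W | 3 X | 0 0 | 3 | W Z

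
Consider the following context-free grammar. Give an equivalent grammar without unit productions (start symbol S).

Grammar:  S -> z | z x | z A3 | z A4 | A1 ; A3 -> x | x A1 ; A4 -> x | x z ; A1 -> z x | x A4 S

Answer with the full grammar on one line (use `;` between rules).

S -> z x | x A4 S | z | z A3 | z A4; A3 -> x | x A1; A4 -> x | x z; A1 -> z x | x A4 S

Unit pairs: S ⇒* {A1}.
For every A with A ⇒* B via unit rules, add B's non-unit alternatives to A; then delete every rule of the form X → Y.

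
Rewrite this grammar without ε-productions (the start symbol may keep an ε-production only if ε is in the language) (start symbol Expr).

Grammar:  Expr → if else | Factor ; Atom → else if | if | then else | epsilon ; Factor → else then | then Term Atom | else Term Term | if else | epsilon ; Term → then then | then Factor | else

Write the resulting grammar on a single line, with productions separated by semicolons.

The nullable symbols are {Atom, Expr, Factor}.
ε ∈ L(G) since Expr is nullable, so keep Expr → ε.
Expand every rule over subsets of its nullable positions: Factor → then Term Atom gives then Term Atom | then Term. Term → then Factor gives then Factor | then.

Expr → if else | Factor | ε; Atom → else if | if | then else; Factor → else then | then Term Atom | then Term | else Term Term | if else; Term → then then | then Factor | then | else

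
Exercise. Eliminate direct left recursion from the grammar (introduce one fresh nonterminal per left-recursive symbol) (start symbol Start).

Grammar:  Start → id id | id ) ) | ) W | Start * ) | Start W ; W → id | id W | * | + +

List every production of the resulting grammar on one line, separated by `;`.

Start is directly left-recursive.
For Start: α = {* ), W}, β = {id id, id ) ), ) W}. Rewrite as Start → β Start1 and Start1 → α Start1 | ε.

Start → id id Start1 | id ) ) Start1 | ) W Start1; W → id | id W | * | + +; Start1 → * ) Start1 | W Start1 | ε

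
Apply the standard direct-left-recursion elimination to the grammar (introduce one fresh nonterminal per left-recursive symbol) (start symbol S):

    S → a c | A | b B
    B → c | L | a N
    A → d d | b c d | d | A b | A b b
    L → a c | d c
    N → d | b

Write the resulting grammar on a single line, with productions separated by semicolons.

S → a c | A | b B; B → c | L | a N; A → d d A' | b c d A' | d A'; L → a c | d c; N → d | b; A' → b A' | b b A' | ε

Left recursion appears on A.
For A: α = {b, b b}, β = {d d, b c d, d}. Rewrite as A → β A' and A' → α A' | ε.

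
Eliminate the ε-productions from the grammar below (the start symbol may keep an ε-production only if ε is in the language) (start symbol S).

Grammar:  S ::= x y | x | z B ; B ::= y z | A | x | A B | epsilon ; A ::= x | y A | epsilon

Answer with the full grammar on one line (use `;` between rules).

S ::= x y | x | z B | z; B ::= y z | A | x | A B; A ::= x | y A | y

The nullable symbols are {A, B}.
ε ∉ L(G), so no ε-production is kept.
For each production, add variants omitting each subset of nullable occurrences: S → z B gives z B | z. A → y A gives y A | y.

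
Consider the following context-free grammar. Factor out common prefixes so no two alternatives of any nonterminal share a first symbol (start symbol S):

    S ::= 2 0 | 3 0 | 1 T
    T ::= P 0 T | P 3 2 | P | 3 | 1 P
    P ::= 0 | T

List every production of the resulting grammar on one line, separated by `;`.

T has alternatives sharing prefix 'P': factor to T → P T' with T' → 0 T | 3 2 | ε.

S ::= 2 0 | 3 0 | 1 T; T ::= 3 | 1 P | P T'; P ::= 0 | T; T' ::= 0 T | 3 2 | eps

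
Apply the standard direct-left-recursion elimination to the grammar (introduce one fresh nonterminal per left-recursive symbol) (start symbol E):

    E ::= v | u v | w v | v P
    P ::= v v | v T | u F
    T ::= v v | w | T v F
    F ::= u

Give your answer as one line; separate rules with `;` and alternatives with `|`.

T is directly left-recursive.
For T: α = {v F}, β = {v v, w}. Rewrite as T → β T' and T' → α T' | ε.

E ::= v | u v | w v | v P; P ::= v v | v T | u F; T ::= v v T' | w T'; F ::= u; T' ::= v F T' | ε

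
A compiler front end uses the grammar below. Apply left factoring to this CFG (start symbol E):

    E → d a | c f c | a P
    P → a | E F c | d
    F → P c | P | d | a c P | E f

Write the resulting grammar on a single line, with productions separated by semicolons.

E → d a | c f c | a P; P → a | E F c | d; F → d | a c P | E f | P F'; F' → c | ε

F has alternatives sharing prefix 'P': factor to F → P F' with F' → c | ε.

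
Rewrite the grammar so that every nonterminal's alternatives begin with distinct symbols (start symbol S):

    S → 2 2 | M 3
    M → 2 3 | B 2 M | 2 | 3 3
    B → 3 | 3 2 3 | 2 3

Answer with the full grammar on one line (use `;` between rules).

S → 2 2 | M 3; M → B 2 M | 3 3 | 2 M'; B → 2 3 | 3 B'; M' → 3 | ε; B' → ε | 2 3

M has alternatives sharing prefix '2': factor to M → 2 M' with M' → 3 | ε.
B has alternatives sharing prefix '3': factor to B → 3 B' with B' → ε | 2 3.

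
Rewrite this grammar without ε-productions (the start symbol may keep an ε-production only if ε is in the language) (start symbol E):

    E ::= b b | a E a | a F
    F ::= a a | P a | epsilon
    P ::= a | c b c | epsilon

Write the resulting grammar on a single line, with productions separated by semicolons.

Nullable nonterminals: {F, P}.
ε ∉ L(G), so no ε-production is kept.
For each production, add variants omitting each subset of nullable occurrences: E → a F gives a F | a. F → P a gives P a | a.

E ::= b b | a E a | a F | a; F ::= a a | P a | a; P ::= a | c b c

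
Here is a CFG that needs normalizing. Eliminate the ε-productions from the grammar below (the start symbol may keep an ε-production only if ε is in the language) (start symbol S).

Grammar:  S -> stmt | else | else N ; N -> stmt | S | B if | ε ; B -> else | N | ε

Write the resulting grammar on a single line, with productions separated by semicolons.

Nullable set = {B, N}.
ε ∉ L(G), so no ε-production is kept.
For each production, add variants omitting each subset of nullable occurrences: N → B if gives B if | if.

S -> stmt | else | else N; N -> stmt | S | B if | if; B -> else | N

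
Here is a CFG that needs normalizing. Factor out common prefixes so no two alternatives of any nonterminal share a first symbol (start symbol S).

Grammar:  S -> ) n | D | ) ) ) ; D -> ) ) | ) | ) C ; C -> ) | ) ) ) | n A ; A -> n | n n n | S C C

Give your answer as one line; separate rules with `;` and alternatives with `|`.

S has alternatives sharing prefix ')': factor to S → ) S' with S' → n | ) ).
D has alternatives sharing prefix ')': factor to D → ) D' with D' → ) | ε | C.
C has alternatives sharing prefix ')': factor to C → ) C' with C' → ε | ) ).
A has alternatives sharing prefix 'n': factor to A → n A' with A' → ε | n n.

S -> D | ) S'; D -> ) D'; C -> n A | ) C'; A -> S C C | n A'; S' -> n | ) ); D' -> ) | ε | C; C' -> ε | ) ); A' -> ε | n n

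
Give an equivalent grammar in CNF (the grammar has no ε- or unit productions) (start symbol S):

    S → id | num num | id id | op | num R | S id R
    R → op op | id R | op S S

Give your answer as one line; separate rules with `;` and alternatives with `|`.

Introduce a nonterminal for each terminal appearing in a rule of length ≥ 2: X1 → num, X2 → id, X3 → op.
Binarize each right-hand side of length ≥ 3 by chaining fresh nonterminals (Y1, Y2, …): affected rules were S → S X2 R; R → X3 S S.

S → id | X1 X1 | X2 X2 | op | X1 R | S Y1; R → X3 X3 | X2 R | X3 Y2; X1 → num; X2 → id; X3 → op; Y1 → X2 R; Y2 → S S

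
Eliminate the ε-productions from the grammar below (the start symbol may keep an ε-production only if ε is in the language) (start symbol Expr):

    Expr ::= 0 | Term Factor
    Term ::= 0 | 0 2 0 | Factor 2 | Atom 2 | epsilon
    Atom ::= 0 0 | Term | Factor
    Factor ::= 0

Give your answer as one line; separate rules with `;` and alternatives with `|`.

The nullable symbols are {Atom, Term}.
ε ∉ L(G), so no ε-production is kept.
Expand every rule over subsets of its nullable positions: Expr → Term Factor gives Term Factor | Factor. Term → Atom 2 gives Atom 2 | 2.

Expr ::= 0 | Term Factor | Factor; Term ::= 0 | 0 2 0 | Factor 2 | Atom 2 | 2; Atom ::= 0 0 | Term | Factor; Factor ::= 0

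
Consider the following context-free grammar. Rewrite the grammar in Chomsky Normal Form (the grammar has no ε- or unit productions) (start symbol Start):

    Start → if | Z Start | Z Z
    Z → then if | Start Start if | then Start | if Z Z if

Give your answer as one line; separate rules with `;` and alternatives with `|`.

Introduce a nonterminal for each terminal appearing in a rule of length ≥ 2: X1 → then, X2 → if.
Binarize each right-hand side of length ≥ 3 by chaining fresh nonterminals (Y1, Y2, …): affected rules were Z → Start Start X2; Z → X2 Z Z X2.

Start → if | Z Start | Z Z; Z → X1 X2 | Start Y1 | X1 Start | X2 Y2; X1 → then; X2 → if; Y1 → Start X2; Y2 → Z Y3; Y3 → Z X2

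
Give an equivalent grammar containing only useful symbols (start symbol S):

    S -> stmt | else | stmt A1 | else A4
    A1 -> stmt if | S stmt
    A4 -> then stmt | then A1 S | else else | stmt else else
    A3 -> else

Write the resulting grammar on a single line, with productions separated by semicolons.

S -> stmt | else | stmt A1 | else A4; A1 -> stmt if | S stmt; A4 -> then stmt | then A1 S | else else | stmt else else

Generating nonterminals: {A1, A3, A4, S}.
Reachable from S after that: {A1, A4, S}.
Removed useless symbols: {A3} and every production mentioning them.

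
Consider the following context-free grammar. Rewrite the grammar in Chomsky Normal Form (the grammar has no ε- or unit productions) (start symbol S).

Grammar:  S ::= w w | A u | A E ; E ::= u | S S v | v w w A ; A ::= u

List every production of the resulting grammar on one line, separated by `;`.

S ::= X1 X1 | A X2 | A E; E ::= u | S Y1 | X3 Y2; A ::= u; X1 ::= w; X2 ::= u; X3 ::= v; Y1 ::= S X3; Y2 ::= X1 Y3; Y3 ::= X1 A

Introduce a nonterminal for each terminal appearing in a rule of length ≥ 2: X1 → w, X2 → u, X3 → v.
Binarize each right-hand side of length ≥ 3 by chaining fresh nonterminals (Y1, Y2, …): affected rules were E → S S X3; E → X3 X1 X1 A.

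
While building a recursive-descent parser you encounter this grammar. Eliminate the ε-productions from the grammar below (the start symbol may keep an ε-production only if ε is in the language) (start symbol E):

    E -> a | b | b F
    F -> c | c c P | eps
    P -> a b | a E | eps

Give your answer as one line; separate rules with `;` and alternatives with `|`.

Nullable set = {F, P}.
ε ∉ L(G), so no ε-production is kept.
For each production, add variants omitting each subset of nullable occurrences: F → c c P gives c c P | c c.

E -> a | b | b F; F -> c | c c P | c c; P -> a b | a E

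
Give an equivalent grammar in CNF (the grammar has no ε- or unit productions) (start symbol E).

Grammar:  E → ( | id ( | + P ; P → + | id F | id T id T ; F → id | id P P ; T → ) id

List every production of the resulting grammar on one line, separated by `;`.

Introduce a nonterminal for each terminal appearing in a rule of length ≥ 2: X1 → id, X2 → (, X3 → +, X4 → ).
Binarize each right-hand side of length ≥ 3 by chaining fresh nonterminals (Y1, Y2, …): affected rules were P → X1 T X1 T; F → X1 P P.

E → ( | X1 X2 | X3 P; P → + | X1 F | X1 Y1; F → id | X1 Y3; T → X4 X1; X1 → id; X2 → (; X3 → +; X4 → ); Y1 → T Y2; Y2 → X1 T; Y3 → P P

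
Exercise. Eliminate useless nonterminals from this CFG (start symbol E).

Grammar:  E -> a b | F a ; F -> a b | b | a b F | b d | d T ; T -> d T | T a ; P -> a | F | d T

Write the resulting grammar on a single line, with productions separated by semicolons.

Generating nonterminals: {E, F, P}.
Reachable from E after that: {E, F}.
Removed useless symbols: {P, T} and every production mentioning them.

E -> a b | F a; F -> a b | b | a b F | b d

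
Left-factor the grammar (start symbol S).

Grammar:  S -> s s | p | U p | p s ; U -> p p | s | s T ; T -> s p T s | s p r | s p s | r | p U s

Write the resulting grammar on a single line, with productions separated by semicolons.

S -> s s | U p | p S'; U -> p p | s U'; T -> r | p U s | s p T'; S' -> ε | s; U' -> ε | T; T' -> T s | r | s

S has alternatives sharing prefix 'p': factor to S → p S' with S' → ε | s.
U has alternatives sharing prefix 's': factor to U → s U' with U' → ε | T.
T has alternatives sharing prefix 's p': factor to T → s p T' with T' → T s | r | s.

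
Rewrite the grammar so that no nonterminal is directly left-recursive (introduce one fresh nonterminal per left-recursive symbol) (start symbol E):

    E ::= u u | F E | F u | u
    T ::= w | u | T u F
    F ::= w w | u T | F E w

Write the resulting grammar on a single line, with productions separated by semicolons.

E ::= u u | F E | F u | u; T ::= w T' | u T'; F ::= w w F' | u T F'; T' ::= u F T' | ε; F' ::= E w F' | ε

Left recursion appears on T, F.
For T: α = {u F}, β = {w, u}. Rewrite as T → β T' and T' → α T' | ε.
For F: α = {E w}, β = {w w, u T}. Rewrite as F → β F' and F' → α F' | ε.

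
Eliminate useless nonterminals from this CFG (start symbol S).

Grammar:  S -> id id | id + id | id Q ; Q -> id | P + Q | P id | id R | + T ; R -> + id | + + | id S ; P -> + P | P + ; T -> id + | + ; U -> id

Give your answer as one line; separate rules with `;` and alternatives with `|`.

Generating nonterminals: {Q, R, S, T, U}.
Reachable from S after that: {Q, R, S, T}.
Removed useless symbols: {P, U} and every production mentioning them.

S -> id id | id + id | id Q; Q -> id | id R | + T; R -> + id | + + | id S; T -> id + | +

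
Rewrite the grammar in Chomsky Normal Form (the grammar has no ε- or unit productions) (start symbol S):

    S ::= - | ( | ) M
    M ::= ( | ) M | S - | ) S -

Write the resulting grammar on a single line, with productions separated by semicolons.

S ::= - | ( | X1 M; M ::= ( | X1 M | S X2 | X1 Y1; X1 ::= ); X2 ::= -; Y1 ::= S X2

Introduce a nonterminal for each terminal appearing in a rule of length ≥ 2: X1 → ), X2 → -.
Binarize each right-hand side of length ≥ 3 by chaining fresh nonterminals (Y1, Y2, …): affected rules were M → X1 S X2.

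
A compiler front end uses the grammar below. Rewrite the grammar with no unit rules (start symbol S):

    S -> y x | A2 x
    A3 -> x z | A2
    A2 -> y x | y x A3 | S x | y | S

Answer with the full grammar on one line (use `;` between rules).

Unit pairs: A2 ⇒* {S}; A3 ⇒* {A2, S}.
For every A with A ⇒* B via unit rules, add B's non-unit alternatives to A; then delete every rule of the form X → Y.

S -> y x | A2 x; A3 -> y x | y x A3 | S x | y | A2 x | x z; A2 -> y x | y x A3 | S x | y | A2 x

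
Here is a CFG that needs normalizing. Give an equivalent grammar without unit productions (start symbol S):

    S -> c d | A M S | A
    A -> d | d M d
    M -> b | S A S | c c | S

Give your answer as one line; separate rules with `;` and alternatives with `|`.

Unit pairs: M ⇒* {A, S}; S ⇒* {A}.
For each unit pair (A, B), copy every non-unit production of B to A, then drop all unit productions.

S -> c d | A M S | d | d M d; A -> d | d M d; M -> d | d M d | c d | A M S | b | S A S | c c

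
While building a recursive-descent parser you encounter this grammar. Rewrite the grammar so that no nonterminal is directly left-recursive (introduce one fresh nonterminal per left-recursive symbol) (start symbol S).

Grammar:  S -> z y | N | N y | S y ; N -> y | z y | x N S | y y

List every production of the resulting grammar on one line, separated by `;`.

S is directly left-recursive.
For S: α = {y}, β = {z y, N, N y}. Rewrite as S → β S' and S' → α S' | ε.

S -> z y S' | N S' | N y S'; N -> y | z y | x N S | y y; S' -> y S' | epsilon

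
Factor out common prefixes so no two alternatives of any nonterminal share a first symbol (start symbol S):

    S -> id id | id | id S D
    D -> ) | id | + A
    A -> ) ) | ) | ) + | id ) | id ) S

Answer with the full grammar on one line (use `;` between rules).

S has alternatives sharing prefix 'id': factor to S → id S' with S' → id | ε | S D.
A has alternatives sharing prefix ')': factor to A → ) A' with A' → ) | ε | +.
A has alternatives sharing prefix 'id )': factor to A → id ) A'' with A'' → ε | S.

S -> id S'; D -> ) | id | + A; A -> ) A' | id ) A''; S' -> id | ε | S D; A' -> ) | ε | +; A'' -> ε | S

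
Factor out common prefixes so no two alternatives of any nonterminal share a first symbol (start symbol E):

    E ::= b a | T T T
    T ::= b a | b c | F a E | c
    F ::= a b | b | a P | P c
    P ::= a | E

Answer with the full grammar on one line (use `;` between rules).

E ::= b a | T T T; T ::= F a E | c | b T'; F ::= b | P c | a F'; P ::= a | E; T' ::= a | c; F' ::= b | P

T has alternatives sharing prefix 'b': factor to T → b T' with T' → a | c.
F has alternatives sharing prefix 'a': factor to F → a F' with F' → b | P.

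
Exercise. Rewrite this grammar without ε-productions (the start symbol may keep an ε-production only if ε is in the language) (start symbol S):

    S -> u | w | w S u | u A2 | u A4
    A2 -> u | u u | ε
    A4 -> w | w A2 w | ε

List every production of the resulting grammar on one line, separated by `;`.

S -> u | w | w S u | u A2 | u A4; A2 -> u | u u; A4 -> w | w A2 w | w w

Nullable set = {A2, A4}.
ε ∉ L(G), so no ε-production is kept.
Expand every rule over subsets of its nullable positions: A4 → w A2 w gives w A2 w | w w.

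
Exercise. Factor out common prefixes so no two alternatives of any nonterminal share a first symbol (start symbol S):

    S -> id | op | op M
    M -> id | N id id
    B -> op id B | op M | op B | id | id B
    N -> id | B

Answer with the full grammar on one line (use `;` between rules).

S has alternatives sharing prefix 'op': factor to S → op S' with S' → ε | M.
B has alternatives sharing prefix 'op': factor to B → op B' with B' → id B | M | B.
B has alternatives sharing prefix 'id': factor to B → id B'' with B'' → ε | B.

S -> id | op S'; M -> id | N id id; B -> op B' | id B''; N -> id | B; S' -> ε | M; B' -> id B | M | B; B'' -> ε | B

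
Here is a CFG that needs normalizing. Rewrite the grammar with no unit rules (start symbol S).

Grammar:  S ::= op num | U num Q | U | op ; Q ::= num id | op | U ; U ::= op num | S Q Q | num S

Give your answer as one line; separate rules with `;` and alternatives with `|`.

Unit pairs: Q ⇒* {U}; S ⇒* {U}.
For every A with A ⇒* B via unit rules, add B's non-unit alternatives to A; then delete every rule of the form X → Y.

S ::= op num | S Q Q | num S | U num Q | op; Q ::= op num | S Q Q | num S | num id | op; U ::= op num | S Q Q | num S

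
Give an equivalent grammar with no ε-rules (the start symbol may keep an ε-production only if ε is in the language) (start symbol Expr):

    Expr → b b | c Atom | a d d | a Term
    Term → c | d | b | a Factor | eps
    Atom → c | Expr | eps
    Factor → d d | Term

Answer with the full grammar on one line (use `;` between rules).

Nullable nonterminals: {Atom, Factor, Term}.
ε ∉ L(G), so no ε-production is kept.
Add the nullable-subset variants: Expr → c Atom gives c Atom | c. Expr → a Term gives a Term | a. Term → a Factor gives a Factor | a.

Expr → b b | c Atom | c | a d d | a Term | a; Term → c | d | b | a Factor | a; Atom → c | Expr; Factor → d d | Term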